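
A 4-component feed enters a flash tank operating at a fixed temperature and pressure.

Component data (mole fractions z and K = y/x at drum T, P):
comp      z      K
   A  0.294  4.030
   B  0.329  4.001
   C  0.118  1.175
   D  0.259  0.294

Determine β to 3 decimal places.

β = 0.916

Rachford–Rice: g(β) = Σ zᵢ(Kᵢ−1)/(1+β(Kᵢ−1)) = 0.
Feasibility: ΣzᵢKᵢ = 2.716, Σzᵢ/Kᵢ = 1.137 — both > 1, two phases present.
Newton iteration, β⁰ = 0.67:
  β = 0.670: g = 0.2934, g' = -1.089 → β = 0.940
  β = 0.940: g = -0.0353, g' = -1.527 → β = 0.916
Converged at β = 0.916.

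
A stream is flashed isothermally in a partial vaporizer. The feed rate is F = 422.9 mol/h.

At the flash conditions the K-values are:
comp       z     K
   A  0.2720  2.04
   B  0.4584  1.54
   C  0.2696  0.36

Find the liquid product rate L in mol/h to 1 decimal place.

Rachford–Rice: g(β) = Σ zᵢ(Kᵢ−1)/(1+β(Kᵢ−1)) = 0.
Check two-phase: ΣzᵢKᵢ = 1.3579 > 1 and Σzᵢ/Kᵢ = 1.1799 > 1, so g(0) = 0.3579 > 0 and g(1) = -0.1799 < 0.
Newton iteration, β⁰ = 0.5:
  β = 0.5000: g = 0.12727, g' = -0.4490 → β = 0.7834
  β = 0.7834: g = -0.01624, g' = -0.5995 → β = 0.7564
  β = 0.7564: g = -0.00035, g' = -0.5744 → β = 0.7558
Converged at β = 0.7558.
Then V = β·F = 0.7558·422.9 = 319.6 mol/h and L = F − V = 103.3 mol/h.

L = 103.3 mol/h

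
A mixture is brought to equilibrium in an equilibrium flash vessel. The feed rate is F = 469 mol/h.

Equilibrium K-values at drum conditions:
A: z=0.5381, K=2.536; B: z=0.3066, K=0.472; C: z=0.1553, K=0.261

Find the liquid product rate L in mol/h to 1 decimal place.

L = 195.3 mol/h

Rachford–Rice: g(V/F) = Σ zᵢ(Kᵢ−1)/(1+V/F(Kᵢ−1)) = 0.
Check two-phase: ΣzᵢKᵢ = 1.5499 > 1 and Σzᵢ/Kᵢ = 1.4568 > 1, so g(0) = 0.5499 > 0 and g(1) = -0.4568 < 0.
Iterate (Newton) starting at V/F = 0.5:
  V/F = 0.5000: g = 0.06551, g' = -0.7773 → V/F = 0.5843
  V/F = 0.5843: g = -0.00049, g' = -0.7941 → V/F = 0.5837
Converged at V/F = 0.5837.
Then V = V/F·F = 0.5837·469 = 273.7 mol/h and L = F − V = 195.3 mol/h.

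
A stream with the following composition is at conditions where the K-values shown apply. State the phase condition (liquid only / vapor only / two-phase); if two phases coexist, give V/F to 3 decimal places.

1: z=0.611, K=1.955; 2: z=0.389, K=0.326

ΣzᵢKᵢ = 1.321; Σzᵢ/Kᵢ = 1.506.
Both exceed 1, so a two-phase solution exists.
Let ψ = V/F and solve Σ zᵢ(Kᵢ−1)/(1+ψ(Kᵢ−1)) = 0.
Binary case is linear: z₁(K₁−1)(1+ψ(K₂−1)) + z₂(K₂−1)(1+ψ(K₁−1)) = 0
⇒ ψ = [z₁(K₁−1)+z₂(K₂−1)] / [−(K₁−1)(K₂−1)] = 0.3213/0.6437 = 0.499

two-phase, V/F = 0.499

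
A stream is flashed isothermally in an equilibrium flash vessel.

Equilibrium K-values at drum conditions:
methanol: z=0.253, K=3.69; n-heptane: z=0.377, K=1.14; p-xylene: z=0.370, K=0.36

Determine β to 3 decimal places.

β = 0.487

Material balance + equilibrium reduce to Σ zᵢ(Kᵢ−1)/(1+β(Kᵢ−1)) = 0.
g(0) = ΣzᵢKᵢ − 1 = 0.497 and g(1) = 1 − Σzᵢ/Kᵢ = -0.427, so a root lies in (0, 1).
Newton–Raphson from β = 0.6:
  β = 0.600: g = -0.0754, g' = -0.674 → β = 0.488
  β = 0.488: g = -0.0007, g' = -0.669 → β = 0.487
Converged at β = 0.487.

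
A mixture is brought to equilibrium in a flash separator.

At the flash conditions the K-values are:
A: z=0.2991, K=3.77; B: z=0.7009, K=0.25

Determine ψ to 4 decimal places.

ψ = 0.1458

Rachford–Rice: g(ψ) = Σ zᵢ(Kᵢ−1)/(1+ψ(Kᵢ−1)) = 0.
Check two-phase: ΣzᵢKᵢ = 1.3028 > 1 and Σzᵢ/Kᵢ = 2.8829 > 1, so g(0) = 0.3028 > 0 and g(1) = -1.8829 < 0.
Binary case is linear: z₁(K₁−1)(1+ψ(K₂−1)) + z₂(K₂−1)(1+ψ(K₁−1)) = 0
⇒ ψ = [z₁(K₁−1)+z₂(K₂−1)] / [−(K₁−1)(K₂−1)] = 0.30283/2.07750 = 0.1458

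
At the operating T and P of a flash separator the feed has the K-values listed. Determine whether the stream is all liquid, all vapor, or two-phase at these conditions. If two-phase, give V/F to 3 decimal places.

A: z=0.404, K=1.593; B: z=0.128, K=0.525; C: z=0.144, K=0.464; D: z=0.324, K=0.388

ΣzᵢKᵢ = 0.903; Σzᵢ/Kᵢ = 1.643.
Since ΣzᵢKᵢ < 1 the mixture is below its bubble point — single liquid phase.

all liquid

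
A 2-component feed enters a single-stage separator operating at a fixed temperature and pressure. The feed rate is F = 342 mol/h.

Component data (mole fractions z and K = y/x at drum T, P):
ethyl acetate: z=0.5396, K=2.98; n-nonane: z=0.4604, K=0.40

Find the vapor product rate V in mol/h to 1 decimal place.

Rachford–Rice: g(β) = Σ zᵢ(Kᵢ−1)/(1+β(Kᵢ−1)) = 0.
Feasibility: ΣzᵢKᵢ = 1.7922, Σzᵢ/Kᵢ = 1.3321 — both > 1, two phases present.
Binary case is linear: z₁(K₁−1)(1+β(K₂−1)) + z₂(K₂−1)(1+β(K₁−1)) = 0
⇒ β = [z₁(K₁−1)+z₂(K₂−1)] / [−(K₁−1)(K₂−1)] = 0.79217/1.18800 = 0.6668
Then V = β·F = 0.6668·342 = 228.0 mol/h and L = F − V = 114.0 mol/h.

V = 228.0 mol/h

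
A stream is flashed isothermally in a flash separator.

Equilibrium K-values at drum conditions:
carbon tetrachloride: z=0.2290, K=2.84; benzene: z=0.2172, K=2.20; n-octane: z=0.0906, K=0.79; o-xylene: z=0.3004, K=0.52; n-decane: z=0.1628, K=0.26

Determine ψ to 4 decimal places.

ψ = 0.4709

Rachford–Rice: g(ψ) = Σ zᵢ(Kᵢ−1)/(1+ψ(Kᵢ−1)) = 0.
g(0) = ΣzᵢKᵢ − 1 = 0.3983 and g(1) = 1 − Σzᵢ/Kᵢ = -0.4979, so a root lies in (0, 1).
Iterate (Newton) starting at ψ = 0.41:
  ψ = 0.4100: g = 0.04158, g' = -0.6882 → ψ = 0.4704
  ψ = 0.4704: g = 0.00029, g' = -0.6807 → ψ = 0.4709
Converged at ψ = 0.4709.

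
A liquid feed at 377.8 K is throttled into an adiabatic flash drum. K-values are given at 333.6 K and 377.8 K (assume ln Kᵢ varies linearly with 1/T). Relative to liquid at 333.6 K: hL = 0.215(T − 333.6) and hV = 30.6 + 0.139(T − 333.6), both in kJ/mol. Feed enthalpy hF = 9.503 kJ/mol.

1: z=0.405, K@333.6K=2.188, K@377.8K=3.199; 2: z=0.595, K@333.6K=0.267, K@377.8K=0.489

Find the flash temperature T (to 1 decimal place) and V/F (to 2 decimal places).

T = 348.5 K, V/F = 0.21

Adiabatic flash: solve Rachford–Rice at each trial T, then check hF = ψ·hV(T) + (1−ψ)·hL(T).
  T = 333.6 K: K = (2.188, 0.267), RR gives ψ = 0.052, H_out = 1.581 kJ/mol
  T = 377.8 K: K = (3.199, 0.489), RR gives ψ = 0.522, H_out = 23.722 kJ/mol
  T = 355.7 K: K = (2.677, 0.368), RR gives ψ = 0.286, H_out = 13.029 kJ/mol
  T = 344.6 K: K = (2.427, 0.315), RR gives ψ = 0.174, H_out = 7.550 kJ/mol
  T = 350.1 K: K = (2.550, 0.341), RR gives ψ = 0.230, H_out = 10.308 kJ/mol
  T = 347.4 K: K = (2.489, 0.328), RR gives ψ = 0.203, H_out = 8.967 kJ/mol
  T = 348.8 K: K = (2.521, 0.335), RR gives ψ = 0.217, H_out = 9.665 kJ/mol
Linear interpolation between T = 347.4 (H_out = 8.967) and T = 348.8 (H_out = 9.665) on hF = 9.503 gives T ≈ 348.5 K, at which ψ = 0.21.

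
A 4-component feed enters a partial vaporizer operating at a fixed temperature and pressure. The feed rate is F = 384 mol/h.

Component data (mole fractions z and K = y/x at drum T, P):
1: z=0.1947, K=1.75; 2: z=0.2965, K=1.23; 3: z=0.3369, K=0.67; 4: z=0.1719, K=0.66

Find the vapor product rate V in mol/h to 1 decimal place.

Material balance + equilibrium reduce to Σ zᵢ(Kᵢ−1)/(1+β(Kᵢ−1)) = 0.
Check two-phase: ΣzᵢKᵢ = 1.0446 > 1 and Σzᵢ/Kᵢ = 1.1156 > 1, so g(0) = 0.0446 > 0 and g(1) = -0.1156 < 0.
Newton–Raphson from β = 0.5:
  β = 0.5000: g = -0.03620, g' = -0.1520 → β = 0.2618
  β = 0.2618: g = 0.00053, g' = -0.1584 → β = 0.2652
Converged at β = 0.2652.
Then V = β·F = 0.2652·384 = 101.8 mol/h and L = F − V = 282.2 mol/h.

V = 101.8 mol/h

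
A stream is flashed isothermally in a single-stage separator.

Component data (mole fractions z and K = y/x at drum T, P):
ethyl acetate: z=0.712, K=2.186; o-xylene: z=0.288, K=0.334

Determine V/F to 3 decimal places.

V/F = 0.826

Rachford–Rice: g(V/F) = Σ zᵢ(Kᵢ−1)/(1+V/F(Kᵢ−1)) = 0.
g(0) = ΣzᵢKᵢ − 1 = 0.653 and g(1) = 1 − Σzᵢ/Kᵢ = -0.188, so a root lies in (0, 1).
Binary case is linear: z₁(K₁−1)(1+V/F(K₂−1)) + z₂(K₂−1)(1+V/F(K₁−1)) = 0
⇒ V/F = [z₁(K₁−1)+z₂(K₂−1)] / [−(K₁−1)(K₂−1)] = 0.6526/0.7899 = 0.826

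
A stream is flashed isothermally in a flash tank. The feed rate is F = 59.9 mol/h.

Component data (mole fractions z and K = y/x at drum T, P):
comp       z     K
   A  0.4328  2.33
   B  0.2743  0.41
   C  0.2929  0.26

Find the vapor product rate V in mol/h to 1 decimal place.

V = 13.2 mol/h

Material balance + equilibrium reduce to Σ zᵢ(Kᵢ−1)/(1+ψ(Kᵢ−1)) = 0.
Check two-phase: ΣzᵢKᵢ = 1.1970 > 1 and Σzᵢ/Kᵢ = 1.9813 > 1, so g(0) = 0.1970 > 0 and g(1) = -0.9813 < 0.
Iterate (Newton) starting at ψ = 0.49:
  ψ = 0.4900: g = -0.21919, g' = -0.8643 → ψ = 0.2364
  ψ = 0.2364: g = -0.01284, g' = -0.8077 → ψ = 0.2205
  ψ = 0.2205: g = 0.00004, g' = -0.8130 → ψ = 0.2206
Converged at ψ = 0.2206.
Then V = ψ·F = 0.2206·59.9 = 13.2 mol/h and L = F − V = 46.7 mol/h.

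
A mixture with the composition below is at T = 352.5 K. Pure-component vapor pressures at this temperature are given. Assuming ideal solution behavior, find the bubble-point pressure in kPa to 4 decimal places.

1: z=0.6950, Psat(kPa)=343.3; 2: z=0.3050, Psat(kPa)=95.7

Pbub = 267.7820 kPa

At the bubble point ψ → 0, so ΣzᵢKᵢ = 1 with Kᵢ = Pᵢˢᵃᵗ/P ⇒ P = ΣzᵢPᵢˢᵃᵗ.
P = 0.6950·343.3 + 0.3050·95.7 = 267.7820 kPa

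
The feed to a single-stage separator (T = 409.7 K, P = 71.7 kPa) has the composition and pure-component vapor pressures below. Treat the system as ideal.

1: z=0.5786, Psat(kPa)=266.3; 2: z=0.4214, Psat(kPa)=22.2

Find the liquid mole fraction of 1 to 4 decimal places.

x_1 = 0.2028

Raoult's law: Kᵢ = Pᵢˢᵃᵗ/P = Pᵢˢᵃᵗ/71.7.
  K_1 = 266.3/71.7 = 3.714086, K_2 = 22.2/71.7 = 0.309623
Material balance + equilibrium reduce to Σ zᵢ(Kᵢ−1)/(1+ψ(Kᵢ−1)) = 0.
Feasibility: ΣzᵢKᵢ = 2.2794, Σzᵢ/Kᵢ = 1.5168 — both > 1, two phases present.
Binary case is linear: z₁(K₁−1)(1+ψ(K₂−1)) + z₂(K₂−1)(1+ψ(K₁−1)) = 0
⇒ ψ = [z₁(K₁−1)+z₂(K₂−1)] / [−(K₁−1)(K₂−1)] = 1.27945/1.87374 = 0.6828
Compositions from xᵢ = zᵢ/(1+ψ(Kᵢ−1)), yᵢ = Kᵢxᵢ:
  1: x = 0.2028, y = 0.7532
  2: x = 0.7972, y = 0.2468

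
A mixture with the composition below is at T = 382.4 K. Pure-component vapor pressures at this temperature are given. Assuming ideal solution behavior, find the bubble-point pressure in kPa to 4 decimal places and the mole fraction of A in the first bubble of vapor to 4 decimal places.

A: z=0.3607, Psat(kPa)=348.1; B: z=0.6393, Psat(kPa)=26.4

At the bubble point ψ → 0, so ΣzᵢKᵢ = 1 with Kᵢ = Pᵢˢᵃᵗ/P ⇒ P = ΣzᵢPᵢˢᵃᵗ.
P = 0.3607·348.1 + 0.6393·26.4 = 142.4372 kPa
yᵢ = zᵢPᵢˢᵃᵗ/P ⇒ y_A = 0.3607·348.1/142.4372 = 0.8815

Pbub = 142.4372 kPa, y_A = 0.8815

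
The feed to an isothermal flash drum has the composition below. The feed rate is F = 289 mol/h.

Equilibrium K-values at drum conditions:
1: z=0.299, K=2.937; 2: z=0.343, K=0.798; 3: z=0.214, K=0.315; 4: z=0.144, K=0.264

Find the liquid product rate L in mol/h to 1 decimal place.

Rachford–Rice: g(V/F) = Σ zᵢ(Kᵢ−1)/(1+V/F(Kᵢ−1)) = 0.
Feasibility: ΣzᵢKᵢ = 1.257, Σzᵢ/Kᵢ = 1.756 — both > 1, two phases present.
Newton iteration, V/F⁰ = 0.5:
  V/F = 0.500: g = -0.1735, g' = -0.734 → V/F = 0.264
  V/F = 0.264: g = -0.0003, g' = -0.777 → V/F = 0.263
Converged at V/F = 0.263.
Then V = V/F·F = 0.2634·289 = 76.1 mol/h and L = F − V = 212.9 mol/h.

L = 212.9 mol/h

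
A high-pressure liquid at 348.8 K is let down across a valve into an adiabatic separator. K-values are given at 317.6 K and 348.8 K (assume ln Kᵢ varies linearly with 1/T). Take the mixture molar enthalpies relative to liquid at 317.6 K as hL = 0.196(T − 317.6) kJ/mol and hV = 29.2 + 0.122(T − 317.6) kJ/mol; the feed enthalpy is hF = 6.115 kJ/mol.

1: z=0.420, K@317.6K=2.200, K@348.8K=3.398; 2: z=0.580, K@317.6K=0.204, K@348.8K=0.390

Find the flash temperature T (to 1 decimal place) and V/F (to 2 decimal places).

T = 325.4 K, V/F = 0.16

Adiabatic flash: solve Rachford–Rice at each trial T, then check hF = ψ·hV(T) + (1−ψ)·hL(T).
  T = 317.6 K: K = (2.200, 0.204), RR gives ψ = 0.044, H_out = 1.294 kJ/mol
  T = 348.8 K: K = (3.398, 0.390), RR gives ψ = 0.447, H_out = 18.126 kJ/mol
  T = 333.2 K: K = (2.762, 0.286), RR gives ψ = 0.259, H_out = 10.333 kJ/mol
  T = 325.4 K: K = (2.472, 0.243), RR gives ψ = 0.161, H_out = 6.123 kJ/mol
  T = 321.5 K: K = (2.334, 0.223), RR gives ψ = 0.105, H_out = 3.813 kJ/mol
  T = 323.4 K: K = (2.400, 0.232), RR gives ψ = 0.133, H_out = 4.961 kJ/mol
Linear interpolation between T = 323.4 (H_out = 4.961) and T = 325.4 (H_out = 6.123) on hF = 6.115 gives T ≈ 325.4 K, at which ψ = 0.16.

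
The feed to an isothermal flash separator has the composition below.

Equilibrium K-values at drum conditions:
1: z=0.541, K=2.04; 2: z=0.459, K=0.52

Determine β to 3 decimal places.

β = 0.686

Rachford–Rice: g(β) = Σ zᵢ(Kᵢ−1)/(1+β(Kᵢ−1)) = 0.
Check two-phase: ΣzᵢKᵢ = 1.342 > 1 and Σzᵢ/Kᵢ = 1.148 > 1, so g(0) = 0.342 > 0 and g(1) = -0.148 < 0.
Newton–Raphson from β = 0.5:
  β = 0.500: g = 0.0803, g' = -0.436 → β = 0.684
  β = 0.684: g = 0.0008, g' = -0.434 → β = 0.686
Converged at β = 0.686.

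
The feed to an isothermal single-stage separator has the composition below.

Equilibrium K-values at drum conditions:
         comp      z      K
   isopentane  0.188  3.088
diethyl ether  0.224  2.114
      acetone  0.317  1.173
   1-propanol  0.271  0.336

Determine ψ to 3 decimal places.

ψ = 0.719

Material balance + equilibrium reduce to Σ zᵢ(Kᵢ−1)/(1+ψ(Kᵢ−1)) = 0.
Check two-phase: ΣzᵢKᵢ = 1.517 > 1 and Σzᵢ/Kᵢ = 1.244 > 1, so g(0) = 0.517 > 0 and g(1) = -0.244 < 0.
Newton–Raphson from ψ = 0.57:
  ψ = 0.570: g = 0.0923, g' = -0.592 → ψ = 0.726
  ψ = 0.726: g = -0.0046, g' = -0.667 → ψ = 0.719
Converged at ψ = 0.719.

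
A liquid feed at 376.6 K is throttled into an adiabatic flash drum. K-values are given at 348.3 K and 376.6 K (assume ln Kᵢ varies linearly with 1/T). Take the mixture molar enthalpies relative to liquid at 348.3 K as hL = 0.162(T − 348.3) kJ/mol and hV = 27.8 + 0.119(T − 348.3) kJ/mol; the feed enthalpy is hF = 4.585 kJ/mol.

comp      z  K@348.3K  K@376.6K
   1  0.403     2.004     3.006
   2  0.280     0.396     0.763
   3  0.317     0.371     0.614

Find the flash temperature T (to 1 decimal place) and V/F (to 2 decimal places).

T = 351.6 K, V/F = 0.15

Adiabatic flash: solve Rachford–Rice at each trial T, then check hF = ψ·hV(T) + (1−ψ)·hL(T).
  T = 348.3 K: K = (2.004, 0.396, 0.371), RR gives ψ = 0.058, H_out = 1.619 kJ/mol
  T = 376.6 K: K = (3.006, 0.763, 0.614), RR gives ψ = 0.948, H_out = 29.788 kJ/mol
  T = 362.5 K: K = (2.476, 0.557, 0.482), RR gives ψ = 0.430, H_out = 13.979 kJ/mol
  T = 355.4 K: K = (2.232, 0.471, 0.424), RR gives ψ = 0.243, H_out = 7.835 kJ/mol
  T = 351.9 K: K = (2.118, 0.433, 0.397), RR gives ψ = 0.154, H_out = 4.829 kJ/mol
  T = 350.1 K: K = (2.060, 0.414, 0.384), RR gives ψ = 0.107, H_out = 3.246 kJ/mol
Linear interpolation between T = 350.1 (H_out = 3.246) and T = 351.9 (H_out = 4.829) on hF = 4.585 gives T ≈ 351.6 K, at which ψ = 0.15.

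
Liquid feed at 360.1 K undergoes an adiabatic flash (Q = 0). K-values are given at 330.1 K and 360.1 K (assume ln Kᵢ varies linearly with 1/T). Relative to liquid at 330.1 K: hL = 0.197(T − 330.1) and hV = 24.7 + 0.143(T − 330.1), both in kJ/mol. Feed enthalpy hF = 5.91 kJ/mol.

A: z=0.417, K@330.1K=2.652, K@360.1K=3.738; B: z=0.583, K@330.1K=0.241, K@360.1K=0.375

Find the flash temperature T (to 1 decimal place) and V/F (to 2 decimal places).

Adiabatic flash: solve Rachford–Rice at each trial T, then check hF = ψ·hV(T) + (1−ψ)·hL(T).
  T = 330.1 K: K = (2.652, 0.241), RR gives ψ = 0.197, H_out = 4.854 kJ/mol
  T = 360.1 K: K = (3.738, 0.375), RR gives ψ = 0.454, H_out = 16.395 kJ/mol
  T = 345.1 K: K = (3.172, 0.304), RR gives ψ = 0.330, H_out = 10.846 kJ/mol
  T = 337.6 K: K = (2.906, 0.271), RR gives ψ = 0.266, H_out = 7.947 kJ/mol
  T = 333.9 K: K = (2.779, 0.256), RR gives ψ = 0.233, H_out = 6.452 kJ/mol
  T = 332.0 K: K = (2.715, 0.248), RR gives ψ = 0.215, H_out = 5.662 kJ/mol
Linear interpolation between T = 332.0 (H_out = 5.662) and T = 333.9 (H_out = 6.452) on hF = 5.91 gives T ≈ 332.6 K, at which ψ = 0.22.

T = 332.6 K, V/F = 0.22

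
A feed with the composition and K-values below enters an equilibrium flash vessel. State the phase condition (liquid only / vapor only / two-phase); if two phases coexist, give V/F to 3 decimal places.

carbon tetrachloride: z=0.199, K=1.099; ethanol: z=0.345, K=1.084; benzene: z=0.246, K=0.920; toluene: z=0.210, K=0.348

liquid only

ΣzᵢKᵢ = 0.892; Σzᵢ/Kᵢ = 1.370.
Since ΣzᵢKᵢ < 1 the mixture is below its bubble point — single liquid phase.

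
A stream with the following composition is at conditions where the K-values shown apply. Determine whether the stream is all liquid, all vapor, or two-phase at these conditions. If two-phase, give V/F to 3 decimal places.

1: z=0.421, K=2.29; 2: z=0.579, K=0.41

two-phase, V/F = 0.265

ΣzᵢKᵢ = 1.201; Σzᵢ/Kᵢ = 1.596.
Both exceed 1, so a two-phase solution exists.
Let ψ = V/F and solve Σ zᵢ(Kᵢ−1)/(1+ψ(Kᵢ−1)) = 0.
Binary case is linear: z₁(K₁−1)(1+ψ(K₂−1)) + z₂(K₂−1)(1+ψ(K₁−1)) = 0
⇒ ψ = [z₁(K₁−1)+z₂(K₂−1)] / [−(K₁−1)(K₂−1)] = 0.2015/0.7611 = 0.265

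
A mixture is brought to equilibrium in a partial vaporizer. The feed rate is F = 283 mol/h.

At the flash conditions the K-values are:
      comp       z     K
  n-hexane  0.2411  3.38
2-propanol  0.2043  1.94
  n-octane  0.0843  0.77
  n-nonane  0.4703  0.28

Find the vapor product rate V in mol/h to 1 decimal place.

Let β = V/F and solve Σ zᵢ(Kᵢ−1)/(1+β(Kᵢ−1)) = 0.
Feasibility: ΣzᵢKᵢ = 1.4079, Σzᵢ/Kᵢ = 1.9658 — both > 1, two phases present.
Newton iteration, β⁰ = 0.5:
  β = 0.5000: g = -0.15834, g' = -0.9692 → β = 0.3366
  β = 0.3366: g = -0.00350, g' = -0.9551 → β = 0.3330
Converged at β = 0.3330.
Then V = β·F = 0.3330·283 = 94.2 mol/h and L = F − V = 188.8 mol/h.

V = 94.2 mol/h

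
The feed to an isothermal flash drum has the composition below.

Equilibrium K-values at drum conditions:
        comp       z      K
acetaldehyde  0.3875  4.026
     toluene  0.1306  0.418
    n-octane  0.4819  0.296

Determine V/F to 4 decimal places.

V/F = 0.3681

Rachford–Rice: g(V/F) = Σ zᵢ(Kᵢ−1)/(1+V/F(Kᵢ−1)) = 0.
g(0) = ΣzᵢKᵢ − 1 = 0.7573 and g(1) = 1 − Σzᵢ/Kᵢ = -1.0367, so a root lies in (0, 1).
Newton iteration, V/F⁰ = 0.5:
  V/F = 0.5000: g = -0.16415, g' = -1.2186 → V/F = 0.3653
  V/F = 0.3653: g = 0.00369, g' = -1.3046 → V/F = 0.3681
Converged at V/F = 0.3681.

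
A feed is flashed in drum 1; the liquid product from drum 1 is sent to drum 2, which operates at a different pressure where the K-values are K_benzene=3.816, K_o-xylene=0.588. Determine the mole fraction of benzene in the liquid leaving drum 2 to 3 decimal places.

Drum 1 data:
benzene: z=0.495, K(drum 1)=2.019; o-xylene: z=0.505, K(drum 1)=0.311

Drum 1:
Binary case is linear: z₁(K₁−1)(1+ψ₁(K₂−1)) + z₂(K₂−1)(1+ψ₁(K₁−1)) = 0
⇒ ψ₁ = [z₁(K₁−1)+z₂(K₂−1)] / [−(K₁−1)(K₂−1)] = 0.1565/0.7021 = 0.223
Drum-1 compositions:
  benzene: x = 0.403, y = 0.814
  o-xylene: x = 0.597, y = 0.186
Drum-2 feed = drum-1 liquid: z₂ = (0.4034, 0.5966).
Drum 2:
Let ψ₂ = V/F and solve Σ zᵢ(Kᵢ−1)/(1+ψ₂(Kᵢ−1)) = 0.
Feasibility: ΣzᵢKᵢ = 1.890, Σzᵢ/Kᵢ = 1.120 — both > 1, two phases present.
Binary case is linear: z₁(K₁−1)(1+ψ₂(K₂−1)) + z₂(K₂−1)(1+ψ₂(K₁−1)) = 0
⇒ ψ₂ = [z₁(K₁−1)+z₂(K₂−1)] / [−(K₁−1)(K₂−1)] = 0.8902/1.1602 = 0.767
  benzene: x = 0.128, y = 0.487
  o-xylene: x = 0.872, y = 0.513

x_benzene (drum 2) = 0.128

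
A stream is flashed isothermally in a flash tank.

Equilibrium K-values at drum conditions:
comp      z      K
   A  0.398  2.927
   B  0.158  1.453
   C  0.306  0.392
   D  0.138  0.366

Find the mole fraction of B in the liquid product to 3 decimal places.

x_B = 0.126

Let ψ = V/F and solve Σ zᵢ(Kᵢ−1)/(1+ψ(Kᵢ−1)) = 0.
Check two-phase: ΣzᵢKᵢ = 1.565 > 1 and Σzᵢ/Kᵢ = 1.402 > 1, so g(0) = 0.565 > 0 and g(1) = -0.402 < 0.
Newton–Raphson from ψ = 0.49:
  ψ = 0.490: g = 0.0611, g' = -0.759 → ψ = 0.571
Converged at ψ = 0.571.
Compositions from xᵢ = zᵢ/(1+ψ(Kᵢ−1)), yᵢ = Kᵢxᵢ:
  A: x = 0.190, y = 0.555
  B: x = 0.126, y = 0.182
  C: x = 0.469, y = 0.184
  D: x = 0.216, y = 0.079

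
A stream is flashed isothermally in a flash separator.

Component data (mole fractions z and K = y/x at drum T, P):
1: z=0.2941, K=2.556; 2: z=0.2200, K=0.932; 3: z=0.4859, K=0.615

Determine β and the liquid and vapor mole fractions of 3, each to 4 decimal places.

Newton iteration, β⁰ = 0.52:
  β = 0.5200: g = 0.00355, g' = -0.3312 → β = 0.5307
Converged at β = 0.5307.
Compositions from xᵢ = zᵢ/(1+β(Kᵢ−1)), yᵢ = Kᵢxᵢ:
  1: x = 0.1611, y = 0.4117
  2: x = 0.2282, y = 0.2127
  3: x = 0.6107, y = 0.3756

β = 0.5307, x_3 = 0.6107, y_3 = 0.3756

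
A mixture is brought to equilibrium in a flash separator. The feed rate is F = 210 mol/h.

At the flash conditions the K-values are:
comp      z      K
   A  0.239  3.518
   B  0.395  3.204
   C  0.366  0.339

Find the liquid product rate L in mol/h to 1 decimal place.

Newton iteration, V/F⁰ = 0.42:
  V/F = 0.420: g = 0.4097, g' = -1.182 → V/F = 0.767
  V/F = 0.767: g = 0.0386, g' = -1.099 → V/F = 0.802
  V/F = 0.802: g = -0.0007, g' = -1.141 → V/F = 0.801
Converged at V/F = 0.801.
Then V = V/F·F = 0.8011·210 = 168.2 mol/h and L = F − V = 41.8 mol/h.

L = 41.8 mol/h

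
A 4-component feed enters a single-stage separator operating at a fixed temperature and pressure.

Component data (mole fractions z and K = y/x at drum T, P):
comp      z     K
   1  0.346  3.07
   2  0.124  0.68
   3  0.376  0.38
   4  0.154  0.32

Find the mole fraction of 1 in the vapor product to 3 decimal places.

y_1 = 0.674

Material balance + equilibrium reduce to Σ zᵢ(Kᵢ−1)/(1+ψ(Kᵢ−1)) = 0.
Feasibility: ΣzᵢKᵢ = 1.339, Σzᵢ/Kᵢ = 1.766 — both > 1, two phases present.
Newton iteration, ψ⁰ = 0.5:
  ψ = 0.500: g = -0.1918, g' = -0.843 → ψ = 0.272
  ψ = 0.272: g = 0.0054, g' = -0.938 → ψ = 0.278
Converged at ψ = 0.278.
Compositions from xᵢ = zᵢ/(1+ψ(Kᵢ−1)), yᵢ = Kᵢxᵢ:
  1: x = 0.220, y = 0.674
  2: x = 0.136, y = 0.093
  3: x = 0.454, y = 0.173
  4: x = 0.190, y = 0.061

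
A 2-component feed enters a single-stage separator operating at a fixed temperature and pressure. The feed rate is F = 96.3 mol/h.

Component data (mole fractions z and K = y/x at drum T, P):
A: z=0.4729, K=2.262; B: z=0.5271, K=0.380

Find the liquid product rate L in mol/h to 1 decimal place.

Binary case is linear: z₁(K₁−1)(1+V/F(K₂−1)) + z₂(K₂−1)(1+V/F(K₁−1)) = 0
⇒ V/F = [z₁(K₁−1)+z₂(K₂−1)] / [−(K₁−1)(K₂−1)] = 0.27000/0.78244 = 0.3451
Then V = V/F·F = 0.3451·96.3 = 33.2 mol/h and L = F − V = 63.1 mol/h.

L = 63.1 mol/h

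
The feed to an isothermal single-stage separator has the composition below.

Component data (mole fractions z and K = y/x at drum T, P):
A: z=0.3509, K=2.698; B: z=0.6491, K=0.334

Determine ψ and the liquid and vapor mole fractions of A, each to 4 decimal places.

ψ = 0.1446, x_A = 0.2817, y_A = 0.7601

Binary case is linear: z₁(K₁−1)(1+ψ(K₂−1)) + z₂(K₂−1)(1+ψ(K₁−1)) = 0
⇒ ψ = [z₁(K₁−1)+z₂(K₂−1)] / [−(K₁−1)(K₂−1)] = 0.16353/1.13087 = 0.1446
Compositions from xᵢ = zᵢ/(1+ψ(Kᵢ−1)), yᵢ = Kᵢxᵢ:
  A: x = 0.2817, y = 0.7601
  B: x = 0.7183, y = 0.2399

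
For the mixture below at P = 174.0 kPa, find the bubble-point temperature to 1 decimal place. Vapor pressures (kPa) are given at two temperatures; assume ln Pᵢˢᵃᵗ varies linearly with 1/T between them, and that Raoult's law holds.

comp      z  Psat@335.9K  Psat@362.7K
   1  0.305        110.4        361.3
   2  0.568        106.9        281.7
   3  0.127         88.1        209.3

Bubble-point temperature: ΣzᵢPᵢˢᵃᵗ(T) = P. Interpolate ln Pᵢˢᵃᵗ = aᵢ + bᵢ/T.
  T = 335.9 K: ΣzᵢPᵢˢᵃᵗ = 105.58 kPa
  T = 362.7 K: ΣzᵢPᵢˢᵃᵗ = 296.78 kPa
  T = 349.3 K: ΣzᵢPᵢˢᵃᵗ = 180.27 kPa
  T = 342.6 K: ΣzᵢPᵢˢᵃᵗ = 138.62 kPa
  T = 346.0 K: ΣzᵢPᵢˢᵃᵗ = 158.57 kPa
  T = 347.6 K: ΣzᵢPᵢˢᵃᵗ = 168.79 kPa
Interpolating between 347.6 K and 349.3 K gives T ≈ 348.4 K.

T = 348.4 K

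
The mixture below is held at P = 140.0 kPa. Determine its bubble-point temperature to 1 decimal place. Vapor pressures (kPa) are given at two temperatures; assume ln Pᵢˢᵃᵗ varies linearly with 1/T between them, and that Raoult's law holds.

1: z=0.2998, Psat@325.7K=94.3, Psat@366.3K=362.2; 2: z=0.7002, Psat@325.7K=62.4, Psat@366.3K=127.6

Bubble-point temperature: ΣzᵢPᵢˢᵃᵗ(T) = P. Interpolate ln Pᵢˢᵃᵗ = aᵢ + bᵢ/T.
  T = 325.7 K: ΣzᵢPᵢˢᵃᵗ = 71.96 kPa
  T = 366.3 K: ΣzᵢPᵢˢᵃᵗ = 197.93 kPa
  T = 346.0 K: ΣzᵢPᵢˢᵃᵗ = 121.44 kPa
  T = 356.1 K: ΣzᵢPᵢˢᵃᵗ = 155.51 kPa
  T = 351.1 K: ΣzᵢPᵢˢᵃᵗ = 137.74 kPa
  T = 353.6 K: ΣzᵢPᵢˢᵃᵗ = 146.39 kPa
Interpolating between 351.1 K and 353.6 K gives T ≈ 351.8 K.

T = 351.8 K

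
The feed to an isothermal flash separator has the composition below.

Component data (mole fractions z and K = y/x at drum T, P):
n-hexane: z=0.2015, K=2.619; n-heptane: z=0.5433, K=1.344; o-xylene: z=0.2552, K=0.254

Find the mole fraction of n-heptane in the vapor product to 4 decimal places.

y_n-heptane = 0.6120

Material balance + equilibrium reduce to Σ zᵢ(Kᵢ−1)/(1+ψ(Kᵢ−1)) = 0.
Check two-phase: ΣzᵢKᵢ = 1.3227 > 1 and Σzᵢ/Kᵢ = 1.4859 > 1, so g(0) = 0.3227 > 0 and g(1) = -0.4859 < 0.
Newton–Raphson from ψ = 0.34:
  ψ = 0.3400: g = 0.12266, g' = -0.5262 → ψ = 0.5731
  ψ = 0.5731: g = -0.00722, g' = -0.6203 → ψ = 0.5615
  ψ = 0.5615: g = -0.00006, g' = -0.6106 → ψ = 0.5614
Converged at ψ = 0.5614.
Compositions from xᵢ = zᵢ/(1+ψ(Kᵢ−1)), yᵢ = Kᵢxᵢ:
  n-hexane: x = 0.1056, y = 0.2765
  n-heptane: x = 0.4554, y = 0.6120
  o-xylene: x = 0.4391, y = 0.1115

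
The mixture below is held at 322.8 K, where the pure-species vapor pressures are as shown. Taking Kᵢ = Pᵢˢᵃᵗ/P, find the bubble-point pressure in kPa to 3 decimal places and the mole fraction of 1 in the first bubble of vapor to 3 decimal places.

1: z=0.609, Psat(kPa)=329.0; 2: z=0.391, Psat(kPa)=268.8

At the bubble point ψ → 0, so ΣzᵢKᵢ = 1 with Kᵢ = Pᵢˢᵃᵗ/P ⇒ P = ΣzᵢPᵢˢᵃᵗ.
P = 0.609·329.0 + 0.391·268.8 = 305.462 kPa
yᵢ = zᵢPᵢˢᵃᵗ/P ⇒ y_1 = 0.609·329.0/305.462 = 0.656

Pbub = 305.462 kPa, y_1 = 0.656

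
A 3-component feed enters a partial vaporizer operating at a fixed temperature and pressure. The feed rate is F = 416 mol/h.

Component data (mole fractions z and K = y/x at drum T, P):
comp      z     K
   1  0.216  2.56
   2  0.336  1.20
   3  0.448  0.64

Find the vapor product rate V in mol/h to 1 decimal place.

Newton–Raphson from V/F = 0.5:
  V/F = 0.500: g = 0.0537, g' = -0.263 → V/F = 0.704
  V/F = 0.704: g = 0.0035, g' = -0.234 → V/F = 0.719
Converged at V/F = 0.719.
Then V = V/F·F = 0.7189·416 = 299.0 mol/h and L = F − V = 117.0 mol/h.

V = 299.0 mol/h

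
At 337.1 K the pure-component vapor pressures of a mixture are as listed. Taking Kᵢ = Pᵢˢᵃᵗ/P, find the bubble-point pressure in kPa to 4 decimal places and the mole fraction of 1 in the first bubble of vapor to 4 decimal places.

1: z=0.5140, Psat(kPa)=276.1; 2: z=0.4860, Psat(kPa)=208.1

Pbub = 243.0520 kPa, y_1 = 0.5839

At the bubble point ψ → 0, so ΣzᵢKᵢ = 1 with Kᵢ = Pᵢˢᵃᵗ/P ⇒ P = ΣzᵢPᵢˢᵃᵗ.
P = 0.5140·276.1 + 0.4860·208.1 = 243.0520 kPa
yᵢ = zᵢPᵢˢᵃᵗ/P ⇒ y_1 = 0.5140·276.1/243.0520 = 0.5839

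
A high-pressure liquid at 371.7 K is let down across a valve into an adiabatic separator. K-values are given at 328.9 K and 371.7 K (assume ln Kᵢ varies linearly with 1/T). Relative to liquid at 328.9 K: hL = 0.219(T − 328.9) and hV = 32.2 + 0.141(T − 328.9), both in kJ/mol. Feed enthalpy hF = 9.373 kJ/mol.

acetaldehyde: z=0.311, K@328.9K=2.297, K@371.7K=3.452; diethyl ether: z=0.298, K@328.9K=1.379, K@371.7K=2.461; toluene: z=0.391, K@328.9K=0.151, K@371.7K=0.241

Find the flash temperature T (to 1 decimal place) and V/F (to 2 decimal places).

T = 331.9 K, V/F = 0.27

Adiabatic flash: solve Rachford–Rice at each trial T, then check hF = ψ·hV(T) + (1−ψ)·hL(T).
  T = 328.9 K: K = (2.297, 1.379, 0.151), RR gives ψ = 0.233, H_out = 7.491 kJ/mol
  T = 371.7 K: K = (3.452, 2.461, 0.241), RR gives ψ = 0.597, H_out = 26.589 kJ/mol
  T = 350.3 K: K = (2.851, 1.875, 0.194), RR gives ψ = 0.456, H_out = 18.603 kJ/mol
  T = 339.6 K: K = (2.568, 1.616, 0.172), RR gives ψ = 0.360, H_out = 13.647 kJ/mol
  T = 334.2 K: K = (2.430, 1.494, 0.161), RR gives ψ = 0.301, H_out = 10.730 kJ/mol
  T = 331.5 K: K = (2.362, 1.434, 0.156), RR gives ψ = 0.268, H_out = 9.132 kJ/mol
  T = 332.9 K: K = (2.397, 1.465, 0.159), RR gives ψ = 0.285, H_out = 9.973 kJ/mol
Linear interpolation between T = 331.5 (H_out = 9.132) and T = 332.9 (H_out = 9.973) on hF = 9.373 gives T ≈ 331.9 K, at which ψ = 0.27.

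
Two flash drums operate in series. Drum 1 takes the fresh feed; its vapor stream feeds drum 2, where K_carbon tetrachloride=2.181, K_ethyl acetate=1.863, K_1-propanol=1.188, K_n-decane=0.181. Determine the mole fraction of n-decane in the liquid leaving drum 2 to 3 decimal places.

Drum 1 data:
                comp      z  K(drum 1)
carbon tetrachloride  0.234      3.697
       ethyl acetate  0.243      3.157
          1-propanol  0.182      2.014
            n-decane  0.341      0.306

x_n-decane (drum 2) = 0.470

Drum 1:
Iterate (Newton) starting at ψ₁ = 0.61:
  ψ₁ = 0.610: g = 0.1686, g' = -1.019 → ψ₁ = 0.775
  ψ₁ = 0.775: g = -0.0087, g' = -1.165 → ψ₁ = 0.768
Converged at ψ₁ = 0.768.
Drum-1 compositions:
  carbon tetrachloride: x = 0.076, y = 0.282
  ethyl acetate: x = 0.091, y = 0.289
  1-propanol: x = 0.102, y = 0.206
  n-decane: x = 0.730, y = 0.223
Drum-2 feed = drum-1 vapor: z₂ = (0.2817, 0.2888, 0.2061, 0.2234).
Drum 2:
Newton iteration, ψ₂⁰ = 0.5:
  ψ₂ = 0.500: g = 0.1089, g' = -0.696 → ψ₂ = 0.656
  ψ₂ = 0.656: g = -0.0147, g' = -0.919 → ψ₂ = 0.641
  ψ₂ = 0.641: g = -0.0003, g' = -0.885 → ψ₂ = 0.640
Converged at ψ₂ = 0.640.
  carbon tetrachloride: x = 0.160, y = 0.350
  ethyl acetate: x = 0.186, y = 0.347
  1-propanol: x = 0.184, y = 0.219
  n-decane: x = 0.470, y = 0.085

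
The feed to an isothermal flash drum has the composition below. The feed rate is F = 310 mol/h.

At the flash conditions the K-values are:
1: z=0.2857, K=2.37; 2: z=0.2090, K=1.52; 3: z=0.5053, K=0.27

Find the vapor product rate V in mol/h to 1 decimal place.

Material balance + equilibrium reduce to Σ zᵢ(Kᵢ−1)/(1+ψ(Kᵢ−1)) = 0.
g(0) = ΣzᵢKᵢ − 1 = 0.1312 and g(1) = 1 − Σzᵢ/Kᵢ = -1.1295, so a root lies in (0, 1).
Newton–Raphson from ψ = 0.5:
  ψ = 0.5000: g = -0.26235, g' = -0.8923 → ψ = 0.2060
  ψ = 0.2060: g = -0.03071, g' = -0.7453 → ψ = 0.1648
  ψ = 0.1648: g = 0.00013, g' = -0.7528 → ψ = 0.1649
Converged at ψ = 0.1649.
Then V = ψ·F = 0.1649·310 = 51.1 mol/h and L = F − V = 258.9 mol/h.

V = 51.1 mol/h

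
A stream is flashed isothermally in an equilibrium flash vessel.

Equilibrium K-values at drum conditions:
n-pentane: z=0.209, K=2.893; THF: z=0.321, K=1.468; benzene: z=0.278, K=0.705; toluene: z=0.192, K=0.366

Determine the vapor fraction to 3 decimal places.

Newton–Raphson from ψ = 0.5:
  ψ = 0.500: g = 0.0506, g' = -0.443 → ψ = 0.614
Converged at ψ = 0.614.

ψ = 0.614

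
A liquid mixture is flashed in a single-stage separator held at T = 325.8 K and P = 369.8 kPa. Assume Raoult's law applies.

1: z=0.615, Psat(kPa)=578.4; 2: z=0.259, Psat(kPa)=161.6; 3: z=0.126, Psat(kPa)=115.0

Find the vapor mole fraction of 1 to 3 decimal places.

y_1 = 0.810

Raoult's law: Kᵢ = Pᵢˢᵃᵗ/P = Pᵢˢᵃᵗ/369.8.
  K_1 = 578.4/369.8 = 1.56409, K_2 = 161.6/369.8 = 0.43699, K_3 = 115.0/369.8 = 0.31098
Material balance + equilibrium reduce to Σ zᵢ(Kᵢ−1)/(1+ψ(Kᵢ−1)) = 0.
Feasibility: ΣzᵢKᵢ = 1.114, Σzᵢ/Kᵢ = 1.391 — both > 1, two phases present.
Newton iteration, ψ⁰ = 0.45:
  ψ = 0.450: g = -0.0444, g' = -0.397 → ψ = 0.338
  ψ = 0.338: g = -0.0020, g' = -0.365 → ψ = 0.333
Converged at ψ = 0.333.
Compositions from xᵢ = zᵢ/(1+ψ(Kᵢ−1)), yᵢ = Kᵢxᵢ:
  1: x = 0.518, y = 0.810
  2: x = 0.319, y = 0.139
  3: x = 0.163, y = 0.051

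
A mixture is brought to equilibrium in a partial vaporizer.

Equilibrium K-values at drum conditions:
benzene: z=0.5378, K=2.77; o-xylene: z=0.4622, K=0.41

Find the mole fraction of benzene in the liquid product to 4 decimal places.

Material balance + equilibrium reduce to Σ zᵢ(Kᵢ−1)/(1+V/F(Kᵢ−1)) = 0.
g(0) = ΣzᵢKᵢ − 1 = 0.6792 and g(1) = 1 − Σzᵢ/Kᵢ = -0.3215, so a root lies in (0, 1).
Binary case is linear: z₁(K₁−1)(1+V/F(K₂−1)) + z₂(K₂−1)(1+V/F(K₁−1)) = 0
⇒ V/F = [z₁(K₁−1)+z₂(K₂−1)] / [−(K₁−1)(K₂−1)] = 0.67921/1.04430 = 0.6504
Compositions from xᵢ = zᵢ/(1+V/F(Kᵢ−1)), yᵢ = Kᵢxᵢ:
  benzene: x = 0.2500, y = 0.6925
  o-xylene: x = 0.7500, y = 0.3075

x_benzene = 0.2500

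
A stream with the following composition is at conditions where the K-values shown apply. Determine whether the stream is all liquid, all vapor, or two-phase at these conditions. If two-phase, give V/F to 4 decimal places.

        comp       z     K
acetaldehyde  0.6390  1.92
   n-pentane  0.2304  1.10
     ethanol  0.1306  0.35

all vapor

ΣzᵢKᵢ = 1.5260; Σzᵢ/Kᵢ = 0.9154.
Since Σzᵢ/Kᵢ < 1 the mixture is above its dew point — single vapor phase.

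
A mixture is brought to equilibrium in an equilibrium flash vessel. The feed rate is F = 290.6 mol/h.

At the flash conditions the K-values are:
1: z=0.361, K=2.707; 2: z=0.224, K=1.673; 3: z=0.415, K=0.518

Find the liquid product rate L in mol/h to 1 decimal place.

Rachford–Rice: g(β) = Σ zᵢ(Kᵢ−1)/(1+β(Kᵢ−1)) = 0.
Check two-phase: ΣzᵢKᵢ = 1.567 > 1 and Σzᵢ/Kᵢ = 1.068 > 1, so g(0) = 0.567 > 0 and g(1) = -0.068 < 0.
Newton–Raphson from β = 0.47:
  β = 0.470: g = 0.1978, g' = -0.544 → β = 0.834
  β = 0.834: g = 0.0164, g' = -0.490 → β = 0.867
Converged at β = 0.867.
Then V = β·F = 0.8671·290.6 = 252.0 mol/h and L = F − V = 38.6 mol/h.

L = 38.6 mol/h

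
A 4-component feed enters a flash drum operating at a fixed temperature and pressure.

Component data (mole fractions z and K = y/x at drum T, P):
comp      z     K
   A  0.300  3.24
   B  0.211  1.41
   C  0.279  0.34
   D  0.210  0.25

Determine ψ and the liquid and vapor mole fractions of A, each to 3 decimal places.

ψ = 0.349, x_A = 0.168, y_A = 0.545

Iterate (Newton) starting at ψ = 0.5:
  ψ = 0.500: g = -0.1381, g' = -0.932 → ψ = 0.352
  ψ = 0.352: g = -0.0025, g' = -0.922 → ψ = 0.349
Converged at ψ = 0.349.
Compositions from xᵢ = zᵢ/(1+ψ(Kᵢ−1)), yᵢ = Kᵢxᵢ:
  A: x = 0.168, y = 0.545
  B: x = 0.185, y = 0.260
  C: x = 0.363, y = 0.123
  D: x = 0.285, y = 0.071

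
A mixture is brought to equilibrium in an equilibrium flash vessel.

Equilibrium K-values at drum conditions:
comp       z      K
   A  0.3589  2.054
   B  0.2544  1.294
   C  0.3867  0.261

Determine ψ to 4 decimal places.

ψ = 0.2814

Rachford–Rice: g(ψ) = Σ zᵢ(Kᵢ−1)/(1+ψ(Kᵢ−1)) = 0.
Check two-phase: ΣzᵢKᵢ = 1.1673 > 1 and Σzᵢ/Kᵢ = 1.8529 > 1, so g(0) = 0.1673 > 0 and g(1) = -0.8529 < 0.
Newton iteration, ψ⁰ = 0.31:
  ψ = 0.3100: g = -0.01703, g' = -0.6003 → ψ = 0.2816
  ψ = 0.2816: g = -0.00011, g' = -0.5926 → ψ = 0.2814
Converged at ψ = 0.2814.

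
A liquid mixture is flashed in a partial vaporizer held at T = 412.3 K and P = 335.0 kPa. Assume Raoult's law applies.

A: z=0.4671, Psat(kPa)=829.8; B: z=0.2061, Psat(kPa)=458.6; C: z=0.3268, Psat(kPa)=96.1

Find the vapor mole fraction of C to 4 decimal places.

Raoult's law: Kᵢ = Pᵢˢᵃᵗ/P = Pᵢˢᵃᵗ/335.0.
  K_A = 829.8/335.0 = 2.477015, K_B = 458.6/335.0 = 1.368955, K_C = 96.1/335.0 = 0.286866
Let ψ = V/F and solve Σ zᵢ(Kᵢ−1)/(1+ψ(Kᵢ−1)) = 0.
g(0) = ΣzᵢKᵢ − 1 = 0.5329 and g(1) = 1 − Σzᵢ/Kᵢ = -0.4783, so a root lies in (0, 1).
Newton iteration, ψ⁰ = 0.35:
  ψ = 0.3500: g = 0.21158, g' = -0.7600 → ψ = 0.6284
  ψ = 0.6284: g = -0.00276, g' = -0.8383 → ψ = 0.6251
Converged at ψ = 0.6251.
Compositions from xᵢ = zᵢ/(1+ψ(Kᵢ−1)), yᵢ = Kᵢxᵢ:
  A: x = 0.2429, y = 0.6016
  B: x = 0.1675, y = 0.2293
  C: x = 0.5897, y = 0.1692

y_C = 0.1692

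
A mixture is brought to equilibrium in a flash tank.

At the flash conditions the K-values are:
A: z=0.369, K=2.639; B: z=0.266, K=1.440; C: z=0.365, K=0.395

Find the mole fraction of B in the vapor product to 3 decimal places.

y_B = 0.295

Let ψ = V/F and solve Σ zᵢ(Kᵢ−1)/(1+ψ(Kᵢ−1)) = 0.
Feasibility: ΣzᵢKᵢ = 1.501, Σzᵢ/Kᵢ = 1.249 — both > 1, two phases present.
Newton iteration, ψ⁰ = 0.51:
  ψ = 0.510: g = 0.1057, g' = -0.608 → ψ = 0.684
  ψ = 0.684: g = -0.0015, g' = -0.639 → ψ = 0.681
Converged at ψ = 0.681.
Compositions from xᵢ = zᵢ/(1+ψ(Kᵢ−1)), yᵢ = Kᵢxᵢ:
  A: x = 0.174, y = 0.460
  B: x = 0.205, y = 0.295
  C: x = 0.621, y = 0.245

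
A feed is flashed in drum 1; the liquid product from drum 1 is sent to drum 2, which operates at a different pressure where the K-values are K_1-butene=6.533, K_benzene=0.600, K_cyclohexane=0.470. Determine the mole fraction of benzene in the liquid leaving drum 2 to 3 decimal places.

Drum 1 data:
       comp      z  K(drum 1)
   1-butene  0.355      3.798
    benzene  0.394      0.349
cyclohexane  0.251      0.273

x_benzene (drum 2) = 0.549

Drum 1:
Let ψ₁ = V/F and solve Σ zᵢ(Kᵢ−1)/(1+ψ₁(Kᵢ−1)) = 0.
Check two-phase: ΣzᵢKᵢ = 1.554 > 1 and Σzᵢ/Kᵢ = 2.142 > 1, so g(0) = 0.554 > 0 and g(1) = -1.142 < 0.
Newton–Raphson from ψ₁ = 0.5:
  ψ₁ = 0.500: g = -0.2529, g' = -1.177 → ψ₁ = 0.285
  ψ₁ = 0.285: g = 0.0073, g' = -1.323 → ψ₁ = 0.291
Converged at ψ₁ = 0.291.
Drum-1 compositions:
  1-butene: x = 0.196, y = 0.744
  benzene: x = 0.486, y = 0.170
  cyclohexane: x = 0.318, y = 0.087
Drum-2 feed = drum-1 liquid: z₂ = (0.1958, 0.4860, 0.3183).
Drum 2:
Rachford–Rice: g(ψ₂) = Σ zᵢ(Kᵢ−1)/(1+ψ₂(Kᵢ−1)) = 0.
Check two-phase: ΣzᵢKᵢ = 1.720 > 1 and Σzᵢ/Kᵢ = 1.517 > 1, so g(0) = 0.720 > 0 and g(1) = -0.517 < 0.
Newton iteration, ψ₂⁰ = 0.5:
  ψ₂ = 0.500: g = -0.1849, g' = -0.709 → ψ₂ = 0.239
  ψ₂ = 0.239: g = 0.0578, g' = -1.322 → ψ₂ = 0.283
  ψ₂ = 0.283: g = 0.0044, g' = -1.132 → ψ₂ = 0.287
Converged at ψ₂ = 0.287.
  1-butene: x = 0.076, y = 0.494
  benzene: x = 0.549, y = 0.329
  cyclohexane: x = 0.375, y = 0.176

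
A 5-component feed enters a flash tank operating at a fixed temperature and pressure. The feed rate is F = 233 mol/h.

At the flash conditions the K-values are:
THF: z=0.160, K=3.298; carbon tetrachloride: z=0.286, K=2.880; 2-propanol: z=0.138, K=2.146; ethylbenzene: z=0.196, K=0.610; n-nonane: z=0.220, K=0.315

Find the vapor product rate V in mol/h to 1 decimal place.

V = 181.7 mol/h

Newton iteration, ψ⁰ = 0.5:
  ψ = 0.500: g = 0.2246, g' = -0.810 → ψ = 0.777
  ψ = 0.777: g = 0.0019, g' = -0.860 → ψ = 0.780
Converged at ψ = 0.780.
Then V = ψ·F = 0.7797·233 = 181.7 mol/h and L = F − V = 51.3 mol/h.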